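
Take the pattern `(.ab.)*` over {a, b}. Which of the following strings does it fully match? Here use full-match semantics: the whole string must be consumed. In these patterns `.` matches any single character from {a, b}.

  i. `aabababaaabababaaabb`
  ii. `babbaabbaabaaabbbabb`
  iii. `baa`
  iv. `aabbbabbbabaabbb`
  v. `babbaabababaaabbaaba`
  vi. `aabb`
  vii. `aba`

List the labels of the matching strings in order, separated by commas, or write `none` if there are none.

i → match
ii → match
iii → no match
iv → no match
v → match
vi → match
vii → no match

i, ii, v, vi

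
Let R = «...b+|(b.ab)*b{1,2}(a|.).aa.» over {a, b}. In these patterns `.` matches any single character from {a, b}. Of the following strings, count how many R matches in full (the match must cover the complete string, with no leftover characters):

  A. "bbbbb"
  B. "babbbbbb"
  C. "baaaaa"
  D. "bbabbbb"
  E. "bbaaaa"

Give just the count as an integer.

A → match
B → match
C → match
D → match
E → match
Total matched: 5

5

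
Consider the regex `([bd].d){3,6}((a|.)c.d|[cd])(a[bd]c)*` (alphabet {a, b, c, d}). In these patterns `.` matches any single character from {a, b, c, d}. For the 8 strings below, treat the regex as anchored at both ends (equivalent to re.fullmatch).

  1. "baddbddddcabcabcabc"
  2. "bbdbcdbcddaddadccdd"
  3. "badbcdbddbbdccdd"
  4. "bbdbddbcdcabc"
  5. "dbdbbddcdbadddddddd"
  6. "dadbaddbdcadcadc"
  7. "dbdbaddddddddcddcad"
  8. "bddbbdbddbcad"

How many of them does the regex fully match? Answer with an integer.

8

1 → match
2 → match
3 → match
4 → match
5 → match
6 → match
7 → match
8 → match
Total matched: 8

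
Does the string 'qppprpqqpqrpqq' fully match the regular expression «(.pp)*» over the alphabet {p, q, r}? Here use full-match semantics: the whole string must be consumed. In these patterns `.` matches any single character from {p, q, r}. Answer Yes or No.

No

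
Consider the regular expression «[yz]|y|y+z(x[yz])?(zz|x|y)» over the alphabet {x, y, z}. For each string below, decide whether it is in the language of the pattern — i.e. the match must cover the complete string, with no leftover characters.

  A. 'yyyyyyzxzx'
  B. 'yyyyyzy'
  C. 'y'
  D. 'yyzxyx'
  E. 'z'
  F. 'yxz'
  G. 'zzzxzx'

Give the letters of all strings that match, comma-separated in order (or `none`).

A, B, C, D, E

A → match
B → match
C → match
D → match
E → match
F → no match
G → no match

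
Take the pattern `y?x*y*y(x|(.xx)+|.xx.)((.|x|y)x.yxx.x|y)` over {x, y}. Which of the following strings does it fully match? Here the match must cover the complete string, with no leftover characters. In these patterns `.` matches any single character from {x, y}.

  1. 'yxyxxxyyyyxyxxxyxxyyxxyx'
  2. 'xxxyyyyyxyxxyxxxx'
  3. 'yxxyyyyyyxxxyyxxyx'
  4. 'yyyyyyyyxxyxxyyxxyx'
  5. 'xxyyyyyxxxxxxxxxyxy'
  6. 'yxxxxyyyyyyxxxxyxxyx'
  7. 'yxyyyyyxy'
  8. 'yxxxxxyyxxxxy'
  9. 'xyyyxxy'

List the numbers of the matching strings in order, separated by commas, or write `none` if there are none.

2, 3, 4, 6, 7, 8, 9

1 → no match
2 → match
3 → match
4 → match
5 → no match
6 → match
7 → match
8 → match
9 → match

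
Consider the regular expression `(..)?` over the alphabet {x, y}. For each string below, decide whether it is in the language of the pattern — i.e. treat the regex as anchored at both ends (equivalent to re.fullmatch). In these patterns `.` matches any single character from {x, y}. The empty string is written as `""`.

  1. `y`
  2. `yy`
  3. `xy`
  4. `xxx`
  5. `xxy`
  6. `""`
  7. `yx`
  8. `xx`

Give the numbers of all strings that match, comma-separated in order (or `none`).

2, 3, 6, 7, 8

1 → no match
2 → match
3 → match
4 → no match
5 → no match
6 → match
7 → match
8 → match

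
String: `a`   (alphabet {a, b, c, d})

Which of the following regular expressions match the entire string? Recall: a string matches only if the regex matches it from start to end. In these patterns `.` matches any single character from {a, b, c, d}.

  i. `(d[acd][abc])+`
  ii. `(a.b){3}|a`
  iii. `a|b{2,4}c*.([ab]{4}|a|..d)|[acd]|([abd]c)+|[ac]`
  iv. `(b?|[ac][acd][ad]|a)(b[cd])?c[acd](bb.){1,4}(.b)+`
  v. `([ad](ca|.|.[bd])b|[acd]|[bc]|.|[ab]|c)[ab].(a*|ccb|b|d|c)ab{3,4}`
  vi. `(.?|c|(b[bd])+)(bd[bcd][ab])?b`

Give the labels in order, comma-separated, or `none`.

ii, iii

i → no match — must start with `d`
ii → match
iii → match
iv → no match — must end with `b`
v → no match — must end with `b`
vi → no match — must end with `b`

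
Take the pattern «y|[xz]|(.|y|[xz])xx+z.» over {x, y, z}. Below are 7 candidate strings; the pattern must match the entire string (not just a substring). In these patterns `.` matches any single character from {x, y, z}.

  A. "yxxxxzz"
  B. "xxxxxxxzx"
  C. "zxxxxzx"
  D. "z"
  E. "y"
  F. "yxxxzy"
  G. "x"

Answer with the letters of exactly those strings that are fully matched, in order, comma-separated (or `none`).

A, B, C, D, E, F, G

A → match
B → match
C → match
D → match
E → match
F → match
G → match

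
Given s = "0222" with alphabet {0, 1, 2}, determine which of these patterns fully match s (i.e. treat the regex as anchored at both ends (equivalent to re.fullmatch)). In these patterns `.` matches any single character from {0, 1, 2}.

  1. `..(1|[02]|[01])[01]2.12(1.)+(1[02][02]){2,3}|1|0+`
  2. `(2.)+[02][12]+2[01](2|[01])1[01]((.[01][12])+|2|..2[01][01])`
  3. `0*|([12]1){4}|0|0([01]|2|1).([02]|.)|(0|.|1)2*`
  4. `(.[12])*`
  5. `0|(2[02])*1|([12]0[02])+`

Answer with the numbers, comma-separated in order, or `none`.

3, 4

1 → no match
2 → no match — must start with "2"
3 → match
4 → match
5 → no match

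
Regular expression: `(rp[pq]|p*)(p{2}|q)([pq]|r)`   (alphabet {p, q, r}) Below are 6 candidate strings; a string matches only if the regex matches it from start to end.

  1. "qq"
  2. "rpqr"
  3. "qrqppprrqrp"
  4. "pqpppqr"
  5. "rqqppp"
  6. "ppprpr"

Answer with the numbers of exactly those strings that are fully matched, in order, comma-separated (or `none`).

1 → match
2 → no match
3 → no match
4 → no match
5 → no match
6 → no match

1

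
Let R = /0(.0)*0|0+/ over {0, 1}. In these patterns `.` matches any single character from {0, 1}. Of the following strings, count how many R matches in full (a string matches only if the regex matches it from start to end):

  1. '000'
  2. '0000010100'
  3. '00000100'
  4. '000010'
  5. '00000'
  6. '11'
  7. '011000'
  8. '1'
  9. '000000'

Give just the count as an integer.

5

1. '000' → match
2. '0000010100' → match
3. '00000100' → match
4. '000010' → no match
5. '00000' → match
6. '11' → no match — must start with '0'
7. '011000' → no match
8. '1' → no match — must start with '0'
9. '000000' → match
Total matched: 5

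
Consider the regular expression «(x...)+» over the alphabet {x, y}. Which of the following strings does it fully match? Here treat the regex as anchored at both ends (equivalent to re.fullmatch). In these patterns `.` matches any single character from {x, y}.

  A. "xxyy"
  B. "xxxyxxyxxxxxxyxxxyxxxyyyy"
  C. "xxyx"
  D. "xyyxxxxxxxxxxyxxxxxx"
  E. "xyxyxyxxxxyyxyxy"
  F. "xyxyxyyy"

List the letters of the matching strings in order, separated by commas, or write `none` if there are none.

A → match
B → no match
C → match
D → match
E → match
F → match

A, C, D, E, F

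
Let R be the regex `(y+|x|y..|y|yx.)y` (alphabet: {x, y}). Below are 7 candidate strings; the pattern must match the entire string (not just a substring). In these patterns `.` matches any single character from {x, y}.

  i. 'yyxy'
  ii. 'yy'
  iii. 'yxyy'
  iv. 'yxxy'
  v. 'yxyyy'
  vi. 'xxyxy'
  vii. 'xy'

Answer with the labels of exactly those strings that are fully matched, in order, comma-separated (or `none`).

i. 'yyxy' → match
ii. 'yy' → match
iii. 'yxyy' → match
iv. 'yxxy' → match
v. 'yxyyy' → no match
vi. 'xxyxy' → no match
vii. 'xy' → match

i, ii, iii, iv, vii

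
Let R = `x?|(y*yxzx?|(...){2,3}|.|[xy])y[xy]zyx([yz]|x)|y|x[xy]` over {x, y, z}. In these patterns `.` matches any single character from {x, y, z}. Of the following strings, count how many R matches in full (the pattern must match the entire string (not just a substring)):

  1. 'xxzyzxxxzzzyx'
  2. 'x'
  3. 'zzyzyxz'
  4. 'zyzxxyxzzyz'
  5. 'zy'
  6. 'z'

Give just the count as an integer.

1

1 → no match
2 → match
3 → no match
4 → no match
5 → no match
6 → no match
Total matched: 1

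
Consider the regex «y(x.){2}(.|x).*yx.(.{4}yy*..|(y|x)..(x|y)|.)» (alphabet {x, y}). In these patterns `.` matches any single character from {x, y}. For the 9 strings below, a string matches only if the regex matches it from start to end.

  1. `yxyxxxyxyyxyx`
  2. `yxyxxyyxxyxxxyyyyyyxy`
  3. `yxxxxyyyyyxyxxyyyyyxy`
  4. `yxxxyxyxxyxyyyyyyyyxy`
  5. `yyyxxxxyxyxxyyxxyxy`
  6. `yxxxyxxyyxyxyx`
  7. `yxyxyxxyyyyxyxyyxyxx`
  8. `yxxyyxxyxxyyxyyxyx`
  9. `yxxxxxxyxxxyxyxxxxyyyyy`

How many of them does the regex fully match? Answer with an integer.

7

1 → match
2 → match
3 → match
4 → match
5 → no match — must start with `yx`
6 → match
7 → match
8 → no match
9 → match
Total matched: 7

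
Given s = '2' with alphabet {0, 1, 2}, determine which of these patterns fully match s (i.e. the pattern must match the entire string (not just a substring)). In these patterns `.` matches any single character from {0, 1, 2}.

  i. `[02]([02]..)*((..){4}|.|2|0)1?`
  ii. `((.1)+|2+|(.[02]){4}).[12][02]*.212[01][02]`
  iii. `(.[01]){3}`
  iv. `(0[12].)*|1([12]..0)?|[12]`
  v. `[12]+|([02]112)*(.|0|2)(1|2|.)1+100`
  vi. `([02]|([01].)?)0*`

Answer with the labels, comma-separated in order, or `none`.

iv, v, vi

i → no match
ii → no match
iii → no match
iv → match
v → match
vi → match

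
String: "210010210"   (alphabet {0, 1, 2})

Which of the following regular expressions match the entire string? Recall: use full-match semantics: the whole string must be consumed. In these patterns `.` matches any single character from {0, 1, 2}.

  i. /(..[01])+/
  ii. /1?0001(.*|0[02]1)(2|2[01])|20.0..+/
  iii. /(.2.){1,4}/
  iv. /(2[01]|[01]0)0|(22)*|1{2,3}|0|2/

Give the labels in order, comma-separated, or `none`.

i

i → match
ii → no match
iii → no match
iv → no match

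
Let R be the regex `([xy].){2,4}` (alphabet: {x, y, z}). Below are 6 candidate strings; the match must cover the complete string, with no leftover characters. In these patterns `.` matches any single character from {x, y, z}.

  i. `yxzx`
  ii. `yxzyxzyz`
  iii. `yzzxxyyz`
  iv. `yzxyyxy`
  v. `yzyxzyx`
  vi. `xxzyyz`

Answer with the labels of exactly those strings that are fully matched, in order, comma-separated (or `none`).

none

i → no match
ii → no match
iii → no match
iv → no match
v → no match
vi → no match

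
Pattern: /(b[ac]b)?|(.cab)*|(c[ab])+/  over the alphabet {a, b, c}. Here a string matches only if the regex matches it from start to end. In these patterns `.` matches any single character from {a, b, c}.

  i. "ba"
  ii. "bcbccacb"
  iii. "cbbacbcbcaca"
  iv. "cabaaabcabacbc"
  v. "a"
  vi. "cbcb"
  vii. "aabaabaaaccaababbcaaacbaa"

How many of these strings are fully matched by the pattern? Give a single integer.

i. "ba" → no match
ii. "bcbccacb" → no match
iii. "cbbacbcbcaca" → no match
iv → no match
v. "a" → no match
vi. "cbcb" → match
vii → no match
Total matched: 1

1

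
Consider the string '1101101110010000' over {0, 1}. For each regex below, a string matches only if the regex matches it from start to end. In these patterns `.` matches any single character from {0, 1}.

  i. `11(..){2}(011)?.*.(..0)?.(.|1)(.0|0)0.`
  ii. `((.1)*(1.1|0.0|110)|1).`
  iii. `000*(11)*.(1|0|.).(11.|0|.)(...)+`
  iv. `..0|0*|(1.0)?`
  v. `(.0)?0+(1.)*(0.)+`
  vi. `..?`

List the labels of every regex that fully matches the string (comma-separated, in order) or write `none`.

i → match
ii → no match
iii → no match — must start with '00'
iv → no match
v → no match
vi → no match

i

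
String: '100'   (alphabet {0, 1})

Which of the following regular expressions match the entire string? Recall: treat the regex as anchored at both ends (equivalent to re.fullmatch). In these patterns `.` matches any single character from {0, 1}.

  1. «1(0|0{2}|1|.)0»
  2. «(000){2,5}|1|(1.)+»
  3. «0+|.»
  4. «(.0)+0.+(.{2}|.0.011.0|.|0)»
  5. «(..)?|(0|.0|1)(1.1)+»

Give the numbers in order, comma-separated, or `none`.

1

1 → match
2 → no match
3 → no match
4 → no match
5 → no match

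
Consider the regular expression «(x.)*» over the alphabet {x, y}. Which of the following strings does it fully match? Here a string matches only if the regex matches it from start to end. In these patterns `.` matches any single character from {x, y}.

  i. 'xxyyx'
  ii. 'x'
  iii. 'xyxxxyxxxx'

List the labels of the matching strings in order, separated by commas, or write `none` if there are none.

iii

i → no match
ii → no match
iii → match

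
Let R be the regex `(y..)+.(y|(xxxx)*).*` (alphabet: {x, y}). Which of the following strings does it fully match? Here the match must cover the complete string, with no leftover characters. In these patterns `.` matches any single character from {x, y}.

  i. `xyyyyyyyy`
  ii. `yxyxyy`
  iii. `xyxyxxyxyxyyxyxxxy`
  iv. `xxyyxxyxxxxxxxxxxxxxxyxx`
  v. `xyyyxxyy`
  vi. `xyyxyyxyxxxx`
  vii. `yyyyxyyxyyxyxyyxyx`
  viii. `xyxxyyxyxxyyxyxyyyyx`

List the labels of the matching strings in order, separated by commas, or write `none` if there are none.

i → no match — must start with `y`
ii → match
iii → no match — must start with `y`
iv → no match — must start with `y`
v → no match — must start with `y`
vi → no match — must start with `y`
vii → match
viii → no match — must start with `y`

ii, vii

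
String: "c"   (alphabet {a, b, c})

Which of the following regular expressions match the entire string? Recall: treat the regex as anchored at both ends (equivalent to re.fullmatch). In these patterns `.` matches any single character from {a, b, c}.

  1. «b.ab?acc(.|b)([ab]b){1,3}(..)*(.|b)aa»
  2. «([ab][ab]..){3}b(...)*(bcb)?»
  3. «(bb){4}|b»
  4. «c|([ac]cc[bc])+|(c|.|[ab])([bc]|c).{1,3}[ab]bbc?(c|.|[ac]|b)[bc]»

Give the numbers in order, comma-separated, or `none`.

4

1 → no match — must start with "b"
2 → no match
3 → no match
4 → match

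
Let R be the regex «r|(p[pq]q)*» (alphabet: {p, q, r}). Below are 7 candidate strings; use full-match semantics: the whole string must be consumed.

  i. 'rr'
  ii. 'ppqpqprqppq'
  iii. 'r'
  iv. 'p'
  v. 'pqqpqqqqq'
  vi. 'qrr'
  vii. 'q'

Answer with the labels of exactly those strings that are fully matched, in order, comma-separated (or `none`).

iii

i → no match
ii → no match
iii → match
iv → no match
v → no match
vi → no match
vii → no match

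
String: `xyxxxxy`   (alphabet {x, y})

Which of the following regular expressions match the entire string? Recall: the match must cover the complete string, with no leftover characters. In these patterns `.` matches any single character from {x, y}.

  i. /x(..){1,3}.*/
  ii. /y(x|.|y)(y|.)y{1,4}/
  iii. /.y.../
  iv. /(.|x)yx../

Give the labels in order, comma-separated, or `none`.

i

i → match
ii → no match — must start with `y`
iii → no match
iv → no match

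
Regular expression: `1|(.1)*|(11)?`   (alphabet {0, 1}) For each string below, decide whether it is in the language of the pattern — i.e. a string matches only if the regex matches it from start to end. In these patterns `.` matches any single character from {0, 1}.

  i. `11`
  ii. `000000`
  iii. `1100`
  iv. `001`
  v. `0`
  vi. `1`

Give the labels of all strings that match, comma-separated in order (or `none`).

i → match
ii → no match
iii → no match
iv → no match
v → no match
vi → match

i, vi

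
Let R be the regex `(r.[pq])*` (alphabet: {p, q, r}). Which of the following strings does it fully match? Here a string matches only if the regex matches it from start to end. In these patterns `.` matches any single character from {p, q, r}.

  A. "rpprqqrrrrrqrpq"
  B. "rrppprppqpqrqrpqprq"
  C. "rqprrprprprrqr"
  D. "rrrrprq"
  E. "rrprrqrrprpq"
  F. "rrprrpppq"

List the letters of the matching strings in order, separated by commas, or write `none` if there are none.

E

A → no match
B → no match
C → no match
D → no match
E → match
F → no match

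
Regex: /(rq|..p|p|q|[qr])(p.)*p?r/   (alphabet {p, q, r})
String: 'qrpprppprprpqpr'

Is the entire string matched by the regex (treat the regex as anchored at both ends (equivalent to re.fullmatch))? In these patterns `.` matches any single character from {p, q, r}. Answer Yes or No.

Yes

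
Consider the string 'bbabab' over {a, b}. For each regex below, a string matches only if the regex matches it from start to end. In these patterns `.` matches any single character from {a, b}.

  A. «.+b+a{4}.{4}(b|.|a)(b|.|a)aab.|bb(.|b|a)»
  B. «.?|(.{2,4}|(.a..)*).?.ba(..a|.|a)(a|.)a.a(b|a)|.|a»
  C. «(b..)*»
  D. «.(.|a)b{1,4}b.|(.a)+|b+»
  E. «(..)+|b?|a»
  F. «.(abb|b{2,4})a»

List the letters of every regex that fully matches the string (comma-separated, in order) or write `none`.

A → no match
B → no match
C → match
D → no match
E → match
F → no match — must end with 'a'

C, E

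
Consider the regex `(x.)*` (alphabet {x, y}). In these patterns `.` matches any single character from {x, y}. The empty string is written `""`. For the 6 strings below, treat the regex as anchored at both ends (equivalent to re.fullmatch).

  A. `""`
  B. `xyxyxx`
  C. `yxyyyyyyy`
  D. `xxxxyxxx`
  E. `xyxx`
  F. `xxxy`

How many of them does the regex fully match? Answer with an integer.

A → match
B → match
C → no match
D → no match
E → match
F → match
Total matched: 4

4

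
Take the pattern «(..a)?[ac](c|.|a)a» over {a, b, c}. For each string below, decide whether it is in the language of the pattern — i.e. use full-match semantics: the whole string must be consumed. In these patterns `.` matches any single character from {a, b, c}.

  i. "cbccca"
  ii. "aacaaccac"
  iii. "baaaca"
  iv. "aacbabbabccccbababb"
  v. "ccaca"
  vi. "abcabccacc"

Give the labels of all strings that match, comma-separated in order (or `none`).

iii

i → no match
ii → no match — must end with "a"
iii → match
iv → no match — must end with "a"
v → no match
vi → no match — must end with "a"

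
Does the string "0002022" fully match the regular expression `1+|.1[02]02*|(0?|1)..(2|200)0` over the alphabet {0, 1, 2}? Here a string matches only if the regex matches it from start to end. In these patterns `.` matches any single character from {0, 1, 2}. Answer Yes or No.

No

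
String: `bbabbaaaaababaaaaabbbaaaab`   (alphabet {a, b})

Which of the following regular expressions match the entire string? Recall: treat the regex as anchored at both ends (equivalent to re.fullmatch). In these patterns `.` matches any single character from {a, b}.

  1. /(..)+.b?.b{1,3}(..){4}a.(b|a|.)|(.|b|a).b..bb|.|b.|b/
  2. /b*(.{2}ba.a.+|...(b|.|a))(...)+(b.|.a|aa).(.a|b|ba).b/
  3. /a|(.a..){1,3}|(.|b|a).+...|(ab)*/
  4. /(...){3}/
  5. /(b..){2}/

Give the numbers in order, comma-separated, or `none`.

1 → no match
2 → match
3 → match
4 → no match
5 → no match

2, 3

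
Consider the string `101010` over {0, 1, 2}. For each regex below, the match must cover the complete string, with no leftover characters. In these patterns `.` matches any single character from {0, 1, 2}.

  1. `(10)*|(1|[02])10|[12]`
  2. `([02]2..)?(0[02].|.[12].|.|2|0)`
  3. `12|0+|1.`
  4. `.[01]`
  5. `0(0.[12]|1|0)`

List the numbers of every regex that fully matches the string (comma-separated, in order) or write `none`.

1

1 → match
2 → no match
3 → no match
4 → no match
5 → no match — must start with `0`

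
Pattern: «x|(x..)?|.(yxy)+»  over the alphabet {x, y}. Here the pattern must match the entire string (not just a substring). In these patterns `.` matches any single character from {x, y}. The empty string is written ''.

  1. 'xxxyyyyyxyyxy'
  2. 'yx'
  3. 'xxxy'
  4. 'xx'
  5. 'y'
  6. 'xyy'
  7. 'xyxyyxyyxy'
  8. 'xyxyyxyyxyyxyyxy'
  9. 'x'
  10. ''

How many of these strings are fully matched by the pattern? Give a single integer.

5

1 → no match
2 → no match
3 → no match
4 → no match
5 → no match
6 → match
7 → match
8 → match
9 → match
10 → match
Total matched: 5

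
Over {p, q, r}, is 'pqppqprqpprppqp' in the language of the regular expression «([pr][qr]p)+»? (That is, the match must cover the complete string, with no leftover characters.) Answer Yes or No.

Yes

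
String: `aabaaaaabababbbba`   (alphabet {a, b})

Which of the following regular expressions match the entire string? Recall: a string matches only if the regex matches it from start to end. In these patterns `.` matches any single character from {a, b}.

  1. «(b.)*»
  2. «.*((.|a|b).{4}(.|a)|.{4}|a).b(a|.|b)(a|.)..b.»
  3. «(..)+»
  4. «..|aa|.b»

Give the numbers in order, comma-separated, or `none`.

2

1 → no match
2 → match
3 → no match
4 → no match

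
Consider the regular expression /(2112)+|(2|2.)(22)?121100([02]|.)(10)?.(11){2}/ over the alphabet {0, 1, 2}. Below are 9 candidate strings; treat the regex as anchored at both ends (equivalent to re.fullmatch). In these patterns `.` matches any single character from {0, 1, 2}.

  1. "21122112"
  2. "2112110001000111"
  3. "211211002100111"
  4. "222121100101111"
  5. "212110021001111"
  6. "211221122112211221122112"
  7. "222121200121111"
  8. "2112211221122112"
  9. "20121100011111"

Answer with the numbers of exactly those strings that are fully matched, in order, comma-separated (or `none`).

1. "21122112" → match
2 → no match
3 → no match
4 → match
5 → match
6 → match
7 → no match
8 → match
9 → match

1, 4, 5, 6, 8, 9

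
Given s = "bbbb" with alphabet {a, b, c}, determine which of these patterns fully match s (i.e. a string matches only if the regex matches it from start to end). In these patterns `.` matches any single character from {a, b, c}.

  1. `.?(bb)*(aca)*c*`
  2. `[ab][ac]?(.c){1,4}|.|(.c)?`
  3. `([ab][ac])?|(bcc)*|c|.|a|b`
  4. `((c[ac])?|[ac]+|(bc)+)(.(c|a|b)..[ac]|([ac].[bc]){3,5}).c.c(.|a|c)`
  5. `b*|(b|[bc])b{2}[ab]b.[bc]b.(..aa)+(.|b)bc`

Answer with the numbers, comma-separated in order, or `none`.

1, 5

1 → match
2 → no match
3 → no match
4 → no match
5 → match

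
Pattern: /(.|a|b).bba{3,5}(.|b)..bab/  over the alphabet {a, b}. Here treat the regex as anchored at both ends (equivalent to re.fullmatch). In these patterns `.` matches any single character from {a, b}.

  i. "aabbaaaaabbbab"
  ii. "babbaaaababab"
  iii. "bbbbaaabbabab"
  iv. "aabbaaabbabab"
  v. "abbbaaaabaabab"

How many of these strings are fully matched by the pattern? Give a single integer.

i → match
ii → match
iii → match
iv → match
v → match
Total matched: 5

5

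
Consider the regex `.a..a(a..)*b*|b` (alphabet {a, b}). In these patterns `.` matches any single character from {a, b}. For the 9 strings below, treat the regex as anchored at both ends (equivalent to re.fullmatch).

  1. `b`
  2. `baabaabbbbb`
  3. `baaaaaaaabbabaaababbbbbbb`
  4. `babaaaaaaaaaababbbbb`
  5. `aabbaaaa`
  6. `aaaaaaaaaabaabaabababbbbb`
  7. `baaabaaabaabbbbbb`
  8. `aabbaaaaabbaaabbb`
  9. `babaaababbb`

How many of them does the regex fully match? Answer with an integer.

1. `b` → match
2. `baabaabbbbb` → match
3 → match
4 → match
5. `aabbaaaa` → match
6 → match
7 → no match
8 → match
9. `babaaababbb` → match
Total matched: 8

8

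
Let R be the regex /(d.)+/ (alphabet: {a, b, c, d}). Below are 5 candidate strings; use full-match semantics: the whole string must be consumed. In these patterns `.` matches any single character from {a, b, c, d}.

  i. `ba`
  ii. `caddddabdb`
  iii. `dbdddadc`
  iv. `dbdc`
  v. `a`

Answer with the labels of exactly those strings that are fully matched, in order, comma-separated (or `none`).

iii, iv

i → no match — must start with `d`
ii → no match — must start with `d`
iii → match
iv → match
v → no match — must start with `d`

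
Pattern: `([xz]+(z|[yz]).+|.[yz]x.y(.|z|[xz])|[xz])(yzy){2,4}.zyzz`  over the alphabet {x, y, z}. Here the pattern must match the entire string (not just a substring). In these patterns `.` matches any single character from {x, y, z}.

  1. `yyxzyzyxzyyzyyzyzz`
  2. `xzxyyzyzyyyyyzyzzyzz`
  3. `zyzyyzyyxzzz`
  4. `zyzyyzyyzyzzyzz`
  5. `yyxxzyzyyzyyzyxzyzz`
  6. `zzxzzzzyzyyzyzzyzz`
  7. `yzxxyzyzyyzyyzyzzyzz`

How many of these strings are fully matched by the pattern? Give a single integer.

1 → no match
2 → no match
3 → no match — must end with `zyzz`
4 → match
5 → no match
6 → match
7 → match
Total matched: 3

3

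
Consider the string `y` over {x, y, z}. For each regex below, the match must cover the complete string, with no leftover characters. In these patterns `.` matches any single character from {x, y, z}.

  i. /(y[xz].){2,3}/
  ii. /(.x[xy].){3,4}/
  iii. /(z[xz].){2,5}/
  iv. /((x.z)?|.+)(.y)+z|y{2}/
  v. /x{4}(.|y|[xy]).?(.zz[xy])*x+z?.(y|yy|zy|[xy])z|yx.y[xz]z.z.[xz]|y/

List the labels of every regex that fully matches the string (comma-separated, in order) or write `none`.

i → no match
ii → no match
iii → no match — must start with `z`
iv → no match
v → match

v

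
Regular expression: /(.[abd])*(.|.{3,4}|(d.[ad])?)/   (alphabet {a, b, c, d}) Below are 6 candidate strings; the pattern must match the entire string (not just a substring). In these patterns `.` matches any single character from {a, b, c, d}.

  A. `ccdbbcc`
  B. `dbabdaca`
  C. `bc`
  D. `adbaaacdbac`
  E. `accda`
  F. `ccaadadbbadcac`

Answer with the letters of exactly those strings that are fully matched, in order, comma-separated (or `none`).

B, D

A → no match
B → match
C → no match
D → match
E → no match
F → no match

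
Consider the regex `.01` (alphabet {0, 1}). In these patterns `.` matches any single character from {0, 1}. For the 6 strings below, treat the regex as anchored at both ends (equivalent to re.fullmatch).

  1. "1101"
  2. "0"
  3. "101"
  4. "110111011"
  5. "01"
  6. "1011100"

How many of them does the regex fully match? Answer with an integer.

1 → no match
2 → no match — must end with "01"
3 → match
4 → no match — must end with "01"
5 → no match
6 → no match — must end with "01"
Total matched: 1

1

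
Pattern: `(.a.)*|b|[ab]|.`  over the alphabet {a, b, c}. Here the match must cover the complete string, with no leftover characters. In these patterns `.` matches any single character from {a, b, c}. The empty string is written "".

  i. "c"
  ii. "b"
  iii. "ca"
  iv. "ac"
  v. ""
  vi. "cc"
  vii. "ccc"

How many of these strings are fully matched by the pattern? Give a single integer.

3

i → match
ii → match
iii → no match
iv → no match
v → match
vi → no match
vii → no match
Total matched: 3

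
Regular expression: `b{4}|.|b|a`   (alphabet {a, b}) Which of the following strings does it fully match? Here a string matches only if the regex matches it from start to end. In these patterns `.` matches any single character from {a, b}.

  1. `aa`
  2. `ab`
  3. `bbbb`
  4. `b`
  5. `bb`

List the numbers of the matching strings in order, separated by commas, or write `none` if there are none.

1 → no match
2 → no match
3 → match
4 → match
5 → no match

3, 4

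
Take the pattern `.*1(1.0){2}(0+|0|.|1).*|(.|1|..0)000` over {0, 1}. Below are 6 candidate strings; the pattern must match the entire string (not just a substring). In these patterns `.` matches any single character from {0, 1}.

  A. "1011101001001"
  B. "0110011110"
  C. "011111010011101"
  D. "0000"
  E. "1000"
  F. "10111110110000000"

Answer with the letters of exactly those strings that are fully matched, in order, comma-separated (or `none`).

A → match
B. "0110011110" → no match
C → match
D. "0000" → match
E. "1000" → match
F → match

A, C, D, E, F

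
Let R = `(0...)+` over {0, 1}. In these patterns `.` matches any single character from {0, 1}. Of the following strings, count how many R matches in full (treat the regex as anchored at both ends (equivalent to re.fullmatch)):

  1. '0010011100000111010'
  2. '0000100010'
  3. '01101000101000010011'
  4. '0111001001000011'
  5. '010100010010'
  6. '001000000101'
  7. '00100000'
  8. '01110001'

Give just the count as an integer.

5

1 → no match
2 → no match
3 → no match
4 → match
5 → match
6 → match
7 → match
8 → match
Total matched: 5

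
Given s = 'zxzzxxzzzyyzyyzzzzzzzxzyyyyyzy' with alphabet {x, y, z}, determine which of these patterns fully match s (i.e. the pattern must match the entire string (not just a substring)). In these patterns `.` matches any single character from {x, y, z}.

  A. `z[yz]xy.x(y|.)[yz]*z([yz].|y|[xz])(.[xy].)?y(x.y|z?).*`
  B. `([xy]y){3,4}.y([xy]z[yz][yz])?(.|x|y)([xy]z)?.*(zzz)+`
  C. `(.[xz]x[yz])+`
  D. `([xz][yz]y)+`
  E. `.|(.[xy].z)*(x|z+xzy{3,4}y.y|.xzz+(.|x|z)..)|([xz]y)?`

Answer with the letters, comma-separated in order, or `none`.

E

A → no match
B → no match — must end with 'zzz'
C → no match
D → no match
E → match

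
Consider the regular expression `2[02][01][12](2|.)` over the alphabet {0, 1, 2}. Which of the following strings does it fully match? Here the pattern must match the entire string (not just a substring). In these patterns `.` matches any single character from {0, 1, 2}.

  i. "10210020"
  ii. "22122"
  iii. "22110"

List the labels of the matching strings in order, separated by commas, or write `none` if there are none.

ii, iii

i → no match — must start with "2"
ii → match
iii → match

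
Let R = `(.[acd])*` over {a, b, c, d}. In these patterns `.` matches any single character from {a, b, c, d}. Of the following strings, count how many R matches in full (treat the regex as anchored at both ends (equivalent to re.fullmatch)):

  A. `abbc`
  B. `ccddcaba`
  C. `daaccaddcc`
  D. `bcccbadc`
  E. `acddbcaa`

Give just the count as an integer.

A → no match
B → match
C → match
D → match
E → match
Total matched: 4

4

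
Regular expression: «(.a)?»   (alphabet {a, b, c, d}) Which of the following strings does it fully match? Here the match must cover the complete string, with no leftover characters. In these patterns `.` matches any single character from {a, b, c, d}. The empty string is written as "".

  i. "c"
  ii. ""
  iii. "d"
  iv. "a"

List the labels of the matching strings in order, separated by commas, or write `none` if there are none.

i → no match
ii → match
iii → no match
iv → no match

ii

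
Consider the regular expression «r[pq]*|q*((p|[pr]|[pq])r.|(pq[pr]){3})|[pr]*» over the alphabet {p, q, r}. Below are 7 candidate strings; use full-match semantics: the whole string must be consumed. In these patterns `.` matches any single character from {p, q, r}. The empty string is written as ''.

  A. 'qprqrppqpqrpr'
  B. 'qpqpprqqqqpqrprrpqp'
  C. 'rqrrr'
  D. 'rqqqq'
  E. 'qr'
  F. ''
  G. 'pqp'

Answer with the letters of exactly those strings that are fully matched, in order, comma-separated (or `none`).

D, F

A → no match
B → no match
C → no match
D → match
E → no match
F → match
G → no match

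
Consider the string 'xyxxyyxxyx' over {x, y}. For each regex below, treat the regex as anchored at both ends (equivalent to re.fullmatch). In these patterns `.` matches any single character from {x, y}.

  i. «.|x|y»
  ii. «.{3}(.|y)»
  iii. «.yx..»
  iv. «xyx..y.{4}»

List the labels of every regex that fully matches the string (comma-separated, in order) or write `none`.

i → no match
ii → no match
iii → no match
iv → match

iv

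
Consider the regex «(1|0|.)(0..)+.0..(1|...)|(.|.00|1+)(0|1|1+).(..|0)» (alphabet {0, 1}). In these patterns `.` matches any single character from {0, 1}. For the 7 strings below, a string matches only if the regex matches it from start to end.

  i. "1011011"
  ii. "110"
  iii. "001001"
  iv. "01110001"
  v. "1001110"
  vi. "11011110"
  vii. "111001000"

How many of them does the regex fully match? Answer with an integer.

i. "1011011" → no match
ii. "110" → no match
iii. "001001" → no match
iv. "01110001" → no match
v. "1001110" → match
vi. "11011110" → no match
vii. "111001000" → no match
Total matched: 1

1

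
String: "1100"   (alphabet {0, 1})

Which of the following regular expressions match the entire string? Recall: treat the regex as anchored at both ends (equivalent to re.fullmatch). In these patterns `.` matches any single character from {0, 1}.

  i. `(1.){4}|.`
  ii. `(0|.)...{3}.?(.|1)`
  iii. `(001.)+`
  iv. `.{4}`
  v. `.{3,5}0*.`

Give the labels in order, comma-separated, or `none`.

i → no match
ii → no match
iii → no match — must start with "001"
iv → match
v → match

iv, v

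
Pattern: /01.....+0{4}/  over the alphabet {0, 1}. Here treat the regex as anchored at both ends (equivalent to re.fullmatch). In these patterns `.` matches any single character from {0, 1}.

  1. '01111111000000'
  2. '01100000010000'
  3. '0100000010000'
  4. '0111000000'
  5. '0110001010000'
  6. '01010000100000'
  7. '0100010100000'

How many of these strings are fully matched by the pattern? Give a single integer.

6

1 → match
2 → match
3 → match
4. '0111000000' → no match
5 → match
6 → match
7 → match
Total matched: 6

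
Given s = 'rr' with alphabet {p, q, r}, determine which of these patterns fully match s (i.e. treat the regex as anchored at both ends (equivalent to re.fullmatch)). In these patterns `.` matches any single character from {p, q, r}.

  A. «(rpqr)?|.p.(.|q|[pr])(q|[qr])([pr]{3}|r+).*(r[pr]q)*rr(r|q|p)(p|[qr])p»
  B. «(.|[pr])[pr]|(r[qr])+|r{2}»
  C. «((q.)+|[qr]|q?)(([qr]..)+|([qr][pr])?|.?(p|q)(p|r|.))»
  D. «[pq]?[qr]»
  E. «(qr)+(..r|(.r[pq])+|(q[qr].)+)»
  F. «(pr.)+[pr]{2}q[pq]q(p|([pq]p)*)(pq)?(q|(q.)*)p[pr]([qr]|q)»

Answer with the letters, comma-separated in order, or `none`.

A → no match
B → match
C → match
D → no match
E → no match — must start with 'qr'
F → no match — must start with 'pr'

B, C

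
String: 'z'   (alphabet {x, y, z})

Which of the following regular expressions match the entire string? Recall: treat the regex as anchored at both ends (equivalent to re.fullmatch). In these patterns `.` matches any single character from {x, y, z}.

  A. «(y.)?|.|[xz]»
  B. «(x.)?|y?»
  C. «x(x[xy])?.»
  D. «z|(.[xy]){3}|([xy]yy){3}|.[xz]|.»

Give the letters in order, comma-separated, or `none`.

A, D

A → match
B → no match
C → no match — must start with 'x'
D → match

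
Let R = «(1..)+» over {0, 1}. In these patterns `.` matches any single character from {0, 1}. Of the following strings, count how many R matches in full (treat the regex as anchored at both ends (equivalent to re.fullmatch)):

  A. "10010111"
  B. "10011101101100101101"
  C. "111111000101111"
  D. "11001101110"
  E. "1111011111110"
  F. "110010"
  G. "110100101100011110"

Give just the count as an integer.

0

A. "10010111" → no match
B → no match
C → no match
D. "11001101110" → no match
E → no match
F. "110010" → no match
G → no match
Total matched: 0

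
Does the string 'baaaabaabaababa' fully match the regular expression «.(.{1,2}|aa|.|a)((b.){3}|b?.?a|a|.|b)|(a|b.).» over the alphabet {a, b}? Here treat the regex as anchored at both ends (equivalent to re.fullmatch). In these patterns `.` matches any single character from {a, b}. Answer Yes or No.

No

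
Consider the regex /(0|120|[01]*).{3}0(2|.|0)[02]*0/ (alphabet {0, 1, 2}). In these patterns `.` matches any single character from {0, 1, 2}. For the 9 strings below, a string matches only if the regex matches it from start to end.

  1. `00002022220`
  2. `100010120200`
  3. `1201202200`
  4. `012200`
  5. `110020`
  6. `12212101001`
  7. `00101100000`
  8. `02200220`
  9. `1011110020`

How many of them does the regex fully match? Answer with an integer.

6

1 → match
2 → match
3 → no match
4 → no match
5 → match
6 → no match — must end with `0`
7 → match
8 → match
9 → match
Total matched: 6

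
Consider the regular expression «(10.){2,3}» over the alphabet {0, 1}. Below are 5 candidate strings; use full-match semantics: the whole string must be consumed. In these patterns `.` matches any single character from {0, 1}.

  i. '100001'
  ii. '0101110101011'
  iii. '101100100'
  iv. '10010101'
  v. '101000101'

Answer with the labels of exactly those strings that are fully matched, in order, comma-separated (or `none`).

i → no match
ii → no match — must start with '10'
iii → match
iv → no match
v → no match

iii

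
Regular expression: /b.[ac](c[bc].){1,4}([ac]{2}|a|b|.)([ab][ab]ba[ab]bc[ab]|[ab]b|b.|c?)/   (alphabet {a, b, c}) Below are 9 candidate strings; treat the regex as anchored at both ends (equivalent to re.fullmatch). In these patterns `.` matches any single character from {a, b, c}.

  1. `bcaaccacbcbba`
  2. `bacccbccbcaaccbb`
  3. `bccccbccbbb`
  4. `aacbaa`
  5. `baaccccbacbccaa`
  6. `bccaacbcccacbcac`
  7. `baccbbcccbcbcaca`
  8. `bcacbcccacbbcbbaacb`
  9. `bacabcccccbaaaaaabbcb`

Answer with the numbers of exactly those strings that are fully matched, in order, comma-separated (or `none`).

none

1 → no match
2 → no match
3 → no match
4 → no match — must start with `b`
5 → no match
6 → no match
7 → no match
8 → no match
9 → no match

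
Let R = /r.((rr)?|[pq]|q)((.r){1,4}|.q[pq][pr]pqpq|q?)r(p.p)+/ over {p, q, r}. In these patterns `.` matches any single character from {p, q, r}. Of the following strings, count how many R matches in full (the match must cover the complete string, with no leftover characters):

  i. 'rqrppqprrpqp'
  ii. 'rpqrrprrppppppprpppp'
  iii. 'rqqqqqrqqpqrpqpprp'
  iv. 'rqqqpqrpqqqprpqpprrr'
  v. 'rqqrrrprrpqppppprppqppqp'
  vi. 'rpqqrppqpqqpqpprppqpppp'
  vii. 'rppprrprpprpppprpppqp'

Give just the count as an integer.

i → no match
ii → match
iii → no match
iv → no match — must end with 'p'
v → match
vi → no match
vii → no match
Total matched: 2

2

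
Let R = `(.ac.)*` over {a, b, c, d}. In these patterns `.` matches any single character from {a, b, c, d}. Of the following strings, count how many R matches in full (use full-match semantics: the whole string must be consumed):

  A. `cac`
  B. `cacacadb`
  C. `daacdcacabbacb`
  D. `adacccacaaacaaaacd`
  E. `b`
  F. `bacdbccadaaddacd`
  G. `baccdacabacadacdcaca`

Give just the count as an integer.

1

A. `cac` → no match
B. `cacacadb` → no match
C → no match
D → no match
E. `b` → no match
F → no match
G → match
Total matched: 1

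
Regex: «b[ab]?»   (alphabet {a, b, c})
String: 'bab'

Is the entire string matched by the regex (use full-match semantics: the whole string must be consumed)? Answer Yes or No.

No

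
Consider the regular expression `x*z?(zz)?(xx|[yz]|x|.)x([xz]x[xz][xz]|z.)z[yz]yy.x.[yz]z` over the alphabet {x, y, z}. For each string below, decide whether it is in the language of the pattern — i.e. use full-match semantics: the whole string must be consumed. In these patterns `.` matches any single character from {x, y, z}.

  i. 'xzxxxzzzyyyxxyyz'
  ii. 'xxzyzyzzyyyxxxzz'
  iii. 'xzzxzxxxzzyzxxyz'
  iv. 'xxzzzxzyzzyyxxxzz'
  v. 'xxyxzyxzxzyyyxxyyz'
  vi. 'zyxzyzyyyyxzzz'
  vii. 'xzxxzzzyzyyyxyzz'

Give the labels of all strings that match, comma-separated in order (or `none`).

i → match
ii → no match
iii → no match
iv → match
v → no match
vi → match
vii → no match

i, iv, vi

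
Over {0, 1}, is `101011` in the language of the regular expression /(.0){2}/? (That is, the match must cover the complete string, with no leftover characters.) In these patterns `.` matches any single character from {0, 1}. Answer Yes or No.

No

Every match must end with `0`, but `101011` does not.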